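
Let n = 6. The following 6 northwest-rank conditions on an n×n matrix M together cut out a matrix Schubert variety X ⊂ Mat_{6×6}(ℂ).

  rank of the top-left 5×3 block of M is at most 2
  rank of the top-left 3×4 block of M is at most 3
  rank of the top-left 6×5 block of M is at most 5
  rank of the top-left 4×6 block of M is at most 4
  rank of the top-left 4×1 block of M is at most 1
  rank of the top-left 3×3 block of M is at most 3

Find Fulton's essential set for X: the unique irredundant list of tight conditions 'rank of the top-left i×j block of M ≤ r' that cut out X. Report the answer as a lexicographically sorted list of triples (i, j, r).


The tightest implied rank at each (i,j), from the 6 conditions:

  row 1: 1 1 1 1 1 1
  row 2: 1 2 2 2 2 2
  row 3: 1 2 2 3 3 3
  row 4: 1 2 2 3 4 4
  row 5: 1 2 2 3 4 5
  row 6: 1 2 3 4 5 6

the unique w with this rank table is (1, 2, 4, 5, 6, 3).

Fulton essential set (1 of the 3 Rothe cells):

[(5, 3, 2)]


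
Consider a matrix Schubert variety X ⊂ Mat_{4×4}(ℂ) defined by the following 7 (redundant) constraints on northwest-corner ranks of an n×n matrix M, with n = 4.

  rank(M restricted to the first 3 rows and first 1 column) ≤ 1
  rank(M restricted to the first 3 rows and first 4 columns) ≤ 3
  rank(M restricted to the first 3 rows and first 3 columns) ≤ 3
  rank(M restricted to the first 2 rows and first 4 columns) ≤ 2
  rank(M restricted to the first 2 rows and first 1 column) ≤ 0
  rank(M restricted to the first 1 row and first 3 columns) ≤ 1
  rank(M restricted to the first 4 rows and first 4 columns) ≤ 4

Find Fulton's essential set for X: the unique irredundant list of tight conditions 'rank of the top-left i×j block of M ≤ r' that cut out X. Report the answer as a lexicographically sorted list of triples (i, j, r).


Recovering R(i,j) via the rank-extension bound from the 7 conditions:

  R[1]: 0 1 1 1
  R[2]: 0 1 2 2
  R[3]: 1 2 3 3
  R[4]: 1 2 3 4

the unique w with this rank table is (2, 3, 1, 4).

D(w) has 2 cells with 1 SE-corner; essential set:

[(2, 1, 0)]


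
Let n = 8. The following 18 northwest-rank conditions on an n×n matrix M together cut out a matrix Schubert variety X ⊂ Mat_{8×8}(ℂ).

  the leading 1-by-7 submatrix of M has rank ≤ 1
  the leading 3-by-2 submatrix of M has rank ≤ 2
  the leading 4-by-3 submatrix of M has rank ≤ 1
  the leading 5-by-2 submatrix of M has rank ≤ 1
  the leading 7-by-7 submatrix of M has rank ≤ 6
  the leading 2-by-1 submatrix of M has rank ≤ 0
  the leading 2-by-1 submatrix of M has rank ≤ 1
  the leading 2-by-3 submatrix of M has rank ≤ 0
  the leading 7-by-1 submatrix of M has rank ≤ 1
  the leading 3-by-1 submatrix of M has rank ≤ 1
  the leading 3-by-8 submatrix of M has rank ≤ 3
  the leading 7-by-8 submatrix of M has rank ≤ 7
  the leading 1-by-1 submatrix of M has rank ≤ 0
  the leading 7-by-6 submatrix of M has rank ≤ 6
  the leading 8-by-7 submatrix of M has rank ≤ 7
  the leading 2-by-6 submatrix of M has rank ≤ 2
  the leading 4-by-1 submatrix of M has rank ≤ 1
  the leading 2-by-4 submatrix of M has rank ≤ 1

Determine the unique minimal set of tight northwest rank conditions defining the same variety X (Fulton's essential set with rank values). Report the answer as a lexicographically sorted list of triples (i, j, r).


Reconstructing r_w from the 18 given conditions:

  row 1: 0, 0, 0, 1, 1, 1, 1, 1
  row 2: 0, 0, 0, 1, 2, 2, 2, 2
  row 3: 1, 1, 1, 2, 3, 3, 3, 3
  row 4: 1, 1, 1, 2, 3, 4, 4, 4
  row 5: 1, 1, 2, 3, 4, 5, 5, 5
  row 6: 1, 2, 3, 4, 5, 6, 6, 6
  row 7: 1, 2, 3, 4, 5, 6, 6, 7
  row 8: 1, 2, 3, 4, 5, 6, 7, 8

second differences of R give the permutation w = (4, 5, 1, 6, 3, 2, 8, 7).

D(w) has 10 cells with 4 SE-corners; essential set:

[(2, 3, 0), (4, 3, 1), (5, 2, 1), (7, 7, 6)]


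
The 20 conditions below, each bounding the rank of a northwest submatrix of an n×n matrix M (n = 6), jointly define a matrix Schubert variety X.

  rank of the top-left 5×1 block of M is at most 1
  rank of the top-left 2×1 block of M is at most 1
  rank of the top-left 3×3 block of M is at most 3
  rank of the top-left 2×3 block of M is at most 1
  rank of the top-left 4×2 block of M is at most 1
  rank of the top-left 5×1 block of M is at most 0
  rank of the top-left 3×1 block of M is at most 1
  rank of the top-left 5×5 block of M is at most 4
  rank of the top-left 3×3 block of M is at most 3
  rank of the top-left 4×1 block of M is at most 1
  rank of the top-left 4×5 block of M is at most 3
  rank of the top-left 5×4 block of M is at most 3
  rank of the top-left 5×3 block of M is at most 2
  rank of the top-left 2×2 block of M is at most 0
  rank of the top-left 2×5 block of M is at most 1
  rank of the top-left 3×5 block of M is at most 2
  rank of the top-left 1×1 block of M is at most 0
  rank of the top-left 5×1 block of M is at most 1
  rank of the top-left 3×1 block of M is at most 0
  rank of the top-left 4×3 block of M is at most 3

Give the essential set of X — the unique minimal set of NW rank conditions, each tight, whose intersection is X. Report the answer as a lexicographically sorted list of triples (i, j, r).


Reconstructing r_w from the 20 given conditions:

  row 1: 0 0 1 1 1 1
  row 2: 0 0 1 1 1 2
  row 3: 0 1 2 2 2 3
  row 4: 0 1 2 3 3 4
  row 5: 0 1 2 3 4 5
  row 6: 1 2 3 4 5 6

reading off 1-entries of Δ²R: w = (3, 6, 2, 4, 5, 1).

|D(w)|=9, |Ess(w)|=3:

[(2, 2, 0), (2, 5, 1), (5, 1, 0)]


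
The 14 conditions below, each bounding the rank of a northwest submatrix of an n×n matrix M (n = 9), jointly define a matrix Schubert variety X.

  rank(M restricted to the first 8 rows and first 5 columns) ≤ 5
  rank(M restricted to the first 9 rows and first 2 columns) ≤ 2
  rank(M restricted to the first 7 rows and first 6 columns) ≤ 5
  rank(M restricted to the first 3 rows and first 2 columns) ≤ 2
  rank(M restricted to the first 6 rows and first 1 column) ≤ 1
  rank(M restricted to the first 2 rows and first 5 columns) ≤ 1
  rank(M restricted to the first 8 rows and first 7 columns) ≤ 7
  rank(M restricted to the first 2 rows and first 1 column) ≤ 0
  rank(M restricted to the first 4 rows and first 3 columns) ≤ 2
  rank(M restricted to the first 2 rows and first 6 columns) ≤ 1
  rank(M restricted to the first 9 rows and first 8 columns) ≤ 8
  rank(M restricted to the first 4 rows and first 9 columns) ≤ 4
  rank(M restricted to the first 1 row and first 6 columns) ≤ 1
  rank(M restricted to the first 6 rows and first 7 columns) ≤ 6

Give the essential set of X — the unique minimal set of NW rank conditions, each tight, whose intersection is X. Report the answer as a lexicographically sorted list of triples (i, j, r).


Reconstructing r_w from the 14 given conditions:

  i=1: 0 | 1 | 1 | 1 | 1 | 1 | 1 | 1 | 1
  i=2: 0 | 1 | 1 | 1 | 1 | 1 | 2 | 2 | 2
  i=3: 1 | 2 | 2 | 2 | 2 | 2 | 3 | 3 | 3
  i=4: 1 | 2 | 2 | 3 | 3 | 3 | 4 | 4 | 4
  i=5: 1 | 2 | 3 | 4 | 4 | 4 | 5 | 5 | 5
  i=6: 1 | 2 | 3 | 4 | 5 | 5 | 6 | 6 | 6
  i=7: 1 | 2 | 3 | 4 | 5 | 5 | 6 | 7 | 7
  i=8: 1 | 2 | 3 | 4 | 5 | 6 | 7 | 8 | 8
  i=9: 1 | 2 | 3 | 4 | 5 | 6 | 7 | 8 | 9

second differences of R give the permutation w = (2, 7, 1, 4, 3, 5, 8, 6, 9).

ℓ(w)=8; the 4 essential cells (i,j,r):

[(2, 1, 0), (2, 6, 1), (4, 3, 2), (7, 6, 5)]


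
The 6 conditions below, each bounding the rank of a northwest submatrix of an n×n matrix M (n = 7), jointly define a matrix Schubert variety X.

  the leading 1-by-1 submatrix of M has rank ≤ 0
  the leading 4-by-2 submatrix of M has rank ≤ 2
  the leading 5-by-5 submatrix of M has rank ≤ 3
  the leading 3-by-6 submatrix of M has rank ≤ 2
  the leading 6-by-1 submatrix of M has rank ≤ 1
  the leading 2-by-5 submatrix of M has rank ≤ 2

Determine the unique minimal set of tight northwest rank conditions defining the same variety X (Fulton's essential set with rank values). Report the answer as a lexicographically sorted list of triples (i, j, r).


Rank table r_w(7×7) implied by the 6 constraints:

  i=1: 0 1 1 1 1 1 1
  i=2: 1 2 2 2 2 2 2
  i=3: 1 2 2 2 2 2 3
  i=4: 1 2 3 3 3 3 4
  i=5: 1 2 3 3 3 4 5
  i=6: 1 2 3 4 4 5 6
  i=7: 1 2 3 4 5 6 7

so w = (2, 1, 7, 3, 6, 4, 5).

D(w) has 7 cells with 3 SE-corners; essential set:

[(1, 1, 0), (3, 6, 2), (5, 5, 3)]


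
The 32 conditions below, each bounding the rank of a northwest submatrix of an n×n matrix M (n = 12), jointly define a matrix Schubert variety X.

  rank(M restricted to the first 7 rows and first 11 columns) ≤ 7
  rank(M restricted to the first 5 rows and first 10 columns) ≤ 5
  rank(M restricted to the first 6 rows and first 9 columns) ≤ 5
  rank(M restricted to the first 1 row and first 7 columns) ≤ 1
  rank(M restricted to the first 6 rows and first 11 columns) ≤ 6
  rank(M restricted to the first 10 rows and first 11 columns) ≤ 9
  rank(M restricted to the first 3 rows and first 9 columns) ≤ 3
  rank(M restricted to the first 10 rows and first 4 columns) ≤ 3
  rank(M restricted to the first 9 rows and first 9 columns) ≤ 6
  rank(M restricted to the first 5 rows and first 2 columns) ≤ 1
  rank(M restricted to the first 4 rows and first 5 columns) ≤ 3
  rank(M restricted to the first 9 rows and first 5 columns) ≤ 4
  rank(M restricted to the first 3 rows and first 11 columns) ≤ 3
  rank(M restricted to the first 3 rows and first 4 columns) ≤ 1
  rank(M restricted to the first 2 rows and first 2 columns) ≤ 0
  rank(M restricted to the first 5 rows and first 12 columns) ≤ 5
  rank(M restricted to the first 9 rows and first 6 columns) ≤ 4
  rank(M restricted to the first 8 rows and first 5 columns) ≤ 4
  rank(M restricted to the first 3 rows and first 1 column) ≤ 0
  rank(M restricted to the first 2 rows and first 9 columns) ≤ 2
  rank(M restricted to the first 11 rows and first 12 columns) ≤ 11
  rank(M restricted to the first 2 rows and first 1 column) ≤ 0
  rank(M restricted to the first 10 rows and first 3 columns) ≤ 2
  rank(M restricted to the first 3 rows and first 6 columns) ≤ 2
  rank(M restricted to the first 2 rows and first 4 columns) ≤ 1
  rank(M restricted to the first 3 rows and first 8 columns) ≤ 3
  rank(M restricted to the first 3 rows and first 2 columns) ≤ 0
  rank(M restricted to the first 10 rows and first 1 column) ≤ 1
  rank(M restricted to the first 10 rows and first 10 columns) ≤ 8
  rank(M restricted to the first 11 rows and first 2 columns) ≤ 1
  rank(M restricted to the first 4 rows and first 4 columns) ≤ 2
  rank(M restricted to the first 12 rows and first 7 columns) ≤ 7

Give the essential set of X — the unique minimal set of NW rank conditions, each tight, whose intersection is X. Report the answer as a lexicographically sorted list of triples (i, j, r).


Recovering R(i,j) via the rank-extension bound from the 32 conditions:

  0  0  1  1  1  1  1  1  1  1  1  1
  0  0  1  1  2  2  2  2  2  2  2  2
  0  0  1  1  2  2  3  3  3  3  3  3
  1  1  2  2  3  3  4  4  4  4  4  4
  1  1  2  3  4  4  5  5  5  5  5  5
  1  1  2  3  4  4  5  5  5  6  6  6
  1  1  2  3  4  4  5  6  6  7  7  7
  1  1  2  3  4  4  5  6  6  7  8  8
  1  1  2  3  4  4  5  6  6  7  8  9
  1  1  2  3  4  5  6  7  7  8  9  10
  1  1  2  3  4  5  6  7  8  9  10  11
  1  2  3  4  5  6  7  8  9  10  11  12

second differences of R give the permutation w = (3, 5, 7, 1, 4, 10, 8, 11, 12, 6, 9, 2).

ℓ(w)=24; the 7 essential cells (i,j,r):

[(3, 2, 0), (3, 4, 1), (3, 6, 2), (6, 9, 5), (9, 6, 4), (9, 9, 6), (11, 2, 1)]


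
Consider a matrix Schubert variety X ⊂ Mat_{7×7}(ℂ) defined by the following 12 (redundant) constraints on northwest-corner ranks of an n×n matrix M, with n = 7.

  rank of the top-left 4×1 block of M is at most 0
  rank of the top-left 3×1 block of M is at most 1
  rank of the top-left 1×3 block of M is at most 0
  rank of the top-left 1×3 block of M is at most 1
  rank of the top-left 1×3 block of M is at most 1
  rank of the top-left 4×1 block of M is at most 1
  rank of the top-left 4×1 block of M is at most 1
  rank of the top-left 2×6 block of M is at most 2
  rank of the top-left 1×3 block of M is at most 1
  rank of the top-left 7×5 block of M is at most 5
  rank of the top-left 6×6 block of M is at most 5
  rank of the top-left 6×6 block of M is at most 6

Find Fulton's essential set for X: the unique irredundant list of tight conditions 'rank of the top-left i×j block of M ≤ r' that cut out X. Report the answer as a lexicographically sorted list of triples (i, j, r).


Recovering R(i,j) via the rank-extension bound from the 12 conditions:

  i=1: 0 0 0 1 1 1 1
  i=2: 0 1 1 2 2 2 2
  i=3: 0 1 2 3 3 3 3
  i=4: 0 1 2 3 4 4 4
  i=5: 1 2 3 4 5 5 5
  i=6: 1 2 3 4 5 5 6
  i=7: 1 2 3 4 5 6 7

reading off 1-entries of Δ²R: w = (4, 2, 3, 5, 1, 7, 6).

|D(w)|=7, |Ess(w)|=3:

[(1, 3, 0), (4, 1, 0), (6, 6, 5)]


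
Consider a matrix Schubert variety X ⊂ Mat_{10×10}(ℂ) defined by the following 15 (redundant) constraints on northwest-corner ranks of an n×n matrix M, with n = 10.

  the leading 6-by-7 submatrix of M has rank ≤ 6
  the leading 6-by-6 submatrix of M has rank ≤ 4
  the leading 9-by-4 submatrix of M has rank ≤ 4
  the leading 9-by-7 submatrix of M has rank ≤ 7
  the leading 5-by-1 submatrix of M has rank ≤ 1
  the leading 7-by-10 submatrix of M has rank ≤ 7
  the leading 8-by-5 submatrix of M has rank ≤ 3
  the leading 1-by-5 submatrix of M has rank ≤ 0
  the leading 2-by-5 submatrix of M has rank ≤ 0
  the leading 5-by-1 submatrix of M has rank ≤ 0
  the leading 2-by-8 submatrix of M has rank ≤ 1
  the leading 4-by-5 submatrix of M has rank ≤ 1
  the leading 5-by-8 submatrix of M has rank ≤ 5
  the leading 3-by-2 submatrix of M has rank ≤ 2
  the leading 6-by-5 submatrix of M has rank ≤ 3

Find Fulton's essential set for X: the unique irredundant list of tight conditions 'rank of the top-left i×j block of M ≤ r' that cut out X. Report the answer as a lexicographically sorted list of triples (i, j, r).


The tightest implied rank at each (i,j), from the 15 conditions:

  R[1]: 0  0  0  0  0  1  1  1  1  1
  R[2]: 0  0  0  0  0  1  1  1  2  2
  R[3]: 0  1  1  1  1  2  2  2  3  3
  R[4]: 0  1  1  1  1  2  3  3  4  4
  R[5]: 0  1  2  2  2  3  4  4  5  5
  R[6]: 1  2  3  3  3  4  5  5  6  6
  R[7]: 1  2  3  3  3  4  5  6  7  7
  R[8]: 1  2  3  3  3  4  5  6  7  8
  R[9]: 1  2  3  4  4  5  6  7  8  9
  R[10]: 1  2  3  4  5  6  7  8  9  10

so w = (6, 9, 2, 7, 3, 1, 8, 10, 4, 5).

D(w) has 22 cells with 5 SE-corners; essential set:

[(2, 5, 0), (2, 8, 1), (4, 5, 1), (5, 1, 0), (8, 5, 3)]


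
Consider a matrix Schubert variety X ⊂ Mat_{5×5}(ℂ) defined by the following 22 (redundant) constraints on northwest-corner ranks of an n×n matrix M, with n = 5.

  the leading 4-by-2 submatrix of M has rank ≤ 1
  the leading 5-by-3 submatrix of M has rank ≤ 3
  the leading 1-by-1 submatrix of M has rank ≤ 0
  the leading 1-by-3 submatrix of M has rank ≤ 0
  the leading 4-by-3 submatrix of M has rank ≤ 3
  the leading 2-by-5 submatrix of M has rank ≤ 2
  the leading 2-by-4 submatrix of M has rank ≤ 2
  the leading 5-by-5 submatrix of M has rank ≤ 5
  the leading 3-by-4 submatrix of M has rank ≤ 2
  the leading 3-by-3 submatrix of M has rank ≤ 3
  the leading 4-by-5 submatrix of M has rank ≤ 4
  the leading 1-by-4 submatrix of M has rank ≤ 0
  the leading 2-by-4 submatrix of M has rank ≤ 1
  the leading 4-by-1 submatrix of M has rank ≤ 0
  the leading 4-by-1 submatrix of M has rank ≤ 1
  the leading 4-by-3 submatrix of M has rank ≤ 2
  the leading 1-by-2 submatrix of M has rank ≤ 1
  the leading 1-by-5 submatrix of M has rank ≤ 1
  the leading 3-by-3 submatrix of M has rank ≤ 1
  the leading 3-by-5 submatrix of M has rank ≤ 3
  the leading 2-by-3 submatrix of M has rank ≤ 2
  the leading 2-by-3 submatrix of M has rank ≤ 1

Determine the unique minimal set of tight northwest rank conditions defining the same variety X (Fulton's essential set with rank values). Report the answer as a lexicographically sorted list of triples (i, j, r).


Computing R[i][j] = min implied NW-rank bound (n=5, 22 conditions):

  i=1: 0 | 0 | 0 | 0 | 1
  i=2: 0 | 1 | 1 | 1 | 2
  i=3: 0 | 1 | 1 | 2 | 3
  i=4: 0 | 1 | 2 | 3 | 4
  i=5: 1 | 2 | 3 | 4 | 5

the unique w with this rank table is (5, 2, 4, 3, 1).

3 SE-corners of the 8-cell Rothe diagram give Ess(w):

[(1, 4, 0), (3, 3, 1), (4, 1, 0)]


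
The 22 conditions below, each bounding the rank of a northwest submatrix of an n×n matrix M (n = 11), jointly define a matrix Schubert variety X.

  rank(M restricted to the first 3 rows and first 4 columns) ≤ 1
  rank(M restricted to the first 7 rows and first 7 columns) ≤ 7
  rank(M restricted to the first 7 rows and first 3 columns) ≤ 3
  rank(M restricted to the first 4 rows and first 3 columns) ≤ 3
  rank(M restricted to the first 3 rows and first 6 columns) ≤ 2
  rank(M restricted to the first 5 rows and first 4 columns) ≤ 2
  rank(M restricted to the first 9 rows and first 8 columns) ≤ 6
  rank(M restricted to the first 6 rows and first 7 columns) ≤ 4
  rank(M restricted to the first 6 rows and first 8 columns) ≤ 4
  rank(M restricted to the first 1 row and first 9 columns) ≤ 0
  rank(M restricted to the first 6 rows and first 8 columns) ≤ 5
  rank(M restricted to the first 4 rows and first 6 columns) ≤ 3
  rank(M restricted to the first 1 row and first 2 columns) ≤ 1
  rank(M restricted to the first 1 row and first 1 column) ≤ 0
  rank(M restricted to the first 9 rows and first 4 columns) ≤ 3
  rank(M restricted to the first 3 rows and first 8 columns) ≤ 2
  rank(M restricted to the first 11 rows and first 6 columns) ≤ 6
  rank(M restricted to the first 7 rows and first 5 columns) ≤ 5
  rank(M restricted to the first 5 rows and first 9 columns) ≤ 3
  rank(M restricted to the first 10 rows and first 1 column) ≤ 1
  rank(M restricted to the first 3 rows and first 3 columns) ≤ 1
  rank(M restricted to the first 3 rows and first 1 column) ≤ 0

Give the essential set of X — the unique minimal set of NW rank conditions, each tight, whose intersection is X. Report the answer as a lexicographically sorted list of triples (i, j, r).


The tightest implied rank at each (i,j), from the 22 conditions:

  R[1]: 0 0 0 0 0 0 0 0 0 1 1
  R[2]: 0 1 1 1 1 1 1 1 1 2 2
  R[3]: 0 1 1 1 2 2 2 2 2 3 3
  R[4]: 1 2 2 2 3 3 3 3 3 4 4
  R[5]: 1 2 2 2 3 3 3 3 3 4 5
  R[6]: 1 2 3 3 4 4 4 4 4 5 6
  R[7]: 1 2 3 3 4 5 5 5 5 6 7
  R[8]: 1 2 3 3 4 5 6 6 6 7 8
  R[9]: 1 2 3 3 4 5 6 6 7 8 9
  R[10]: 1 2 3 4 5 6 7 7 8 9 10
  R[11]: 1 2 3 4 5 6 7 8 9 10 11

hence w(1..11) = (10, 2, 5, 1, 11, 3, 6, 7, 9, 4, 8).

Fulton essential set (7 of the 23 Rothe cells):

[(1, 9, 0), (3, 1, 0), (3, 4, 1), (5, 4, 2), (5, 9, 3), (9, 4, 3), (9, 8, 6)]


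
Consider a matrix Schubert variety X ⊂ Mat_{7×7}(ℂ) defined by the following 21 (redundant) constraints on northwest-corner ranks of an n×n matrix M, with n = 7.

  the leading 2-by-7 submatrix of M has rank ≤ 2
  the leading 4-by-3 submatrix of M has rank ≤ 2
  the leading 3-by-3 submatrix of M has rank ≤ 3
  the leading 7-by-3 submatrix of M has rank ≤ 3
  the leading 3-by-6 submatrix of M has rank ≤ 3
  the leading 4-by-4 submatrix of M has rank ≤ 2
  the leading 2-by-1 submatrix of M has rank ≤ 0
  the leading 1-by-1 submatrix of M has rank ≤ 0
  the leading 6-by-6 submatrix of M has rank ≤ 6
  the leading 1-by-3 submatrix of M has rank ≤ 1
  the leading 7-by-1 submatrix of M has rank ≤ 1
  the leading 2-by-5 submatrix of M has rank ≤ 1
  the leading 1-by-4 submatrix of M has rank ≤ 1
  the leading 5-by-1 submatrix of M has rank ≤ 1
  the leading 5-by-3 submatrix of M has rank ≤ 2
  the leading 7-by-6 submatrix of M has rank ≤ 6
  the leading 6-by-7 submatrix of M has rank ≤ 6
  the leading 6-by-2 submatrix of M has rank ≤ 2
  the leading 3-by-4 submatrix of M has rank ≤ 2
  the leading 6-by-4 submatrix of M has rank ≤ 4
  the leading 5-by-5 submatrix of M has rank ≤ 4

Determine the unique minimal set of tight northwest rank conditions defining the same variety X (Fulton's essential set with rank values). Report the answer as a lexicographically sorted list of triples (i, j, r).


Propagating the 21 rank bounds to every northwest block:

  i=1: 0  1  1  1  1  1  1
  i=2: 0  1  1  1  1  2  2
  i=3: 1  2  2  2  2  3  3
  i=4: 1  2  2  2  3  4  4
  i=5: 1  2  2  3  4  5  5
  i=6: 1  2  3  4  5  6  6
  i=7: 1  2  3  4  5  6  7

giving w = (2, 6, 1, 5, 4, 3, 7) via Δ²R.

ℓ(w)=8; the 4 essential cells (i,j,r):

[(2, 1, 0), (2, 5, 1), (4, 4, 2), (5, 3, 2)]


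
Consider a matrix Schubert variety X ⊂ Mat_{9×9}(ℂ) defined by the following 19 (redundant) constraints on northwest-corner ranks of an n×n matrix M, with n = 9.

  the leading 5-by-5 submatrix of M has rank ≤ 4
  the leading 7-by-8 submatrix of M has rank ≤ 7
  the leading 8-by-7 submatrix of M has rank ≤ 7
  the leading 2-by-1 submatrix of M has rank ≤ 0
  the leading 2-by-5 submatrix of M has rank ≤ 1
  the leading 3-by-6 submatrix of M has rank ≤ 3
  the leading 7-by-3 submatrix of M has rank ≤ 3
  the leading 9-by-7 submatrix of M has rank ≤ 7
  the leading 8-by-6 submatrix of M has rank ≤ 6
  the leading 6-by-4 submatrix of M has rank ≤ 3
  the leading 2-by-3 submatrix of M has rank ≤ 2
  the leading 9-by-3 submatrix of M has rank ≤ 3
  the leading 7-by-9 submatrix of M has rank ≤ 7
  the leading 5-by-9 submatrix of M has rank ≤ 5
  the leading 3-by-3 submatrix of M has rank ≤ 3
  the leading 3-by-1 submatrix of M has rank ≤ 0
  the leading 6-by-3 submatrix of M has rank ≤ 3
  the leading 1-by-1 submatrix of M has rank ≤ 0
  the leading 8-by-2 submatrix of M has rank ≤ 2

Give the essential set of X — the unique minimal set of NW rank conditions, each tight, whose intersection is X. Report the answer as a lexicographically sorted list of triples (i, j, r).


Propagating the 19 rank bounds to every northwest block:

  0 | 1 | 1 | 1 | 1 | 1 | 1 | 1 | 1
  0 | 1 | 1 | 1 | 1 | 2 | 2 | 2 | 2
  0 | 1 | 2 | 2 | 2 | 3 | 3 | 3 | 3
  1 | 2 | 3 | 3 | 3 | 4 | 4 | 4 | 4
  1 | 2 | 3 | 3 | 4 | 5 | 5 | 5 | 5
  1 | 2 | 3 | 3 | 4 | 5 | 6 | 6 | 6
  1 | 2 | 3 | 4 | 5 | 6 | 7 | 7 | 7
  1 | 2 | 3 | 4 | 5 | 6 | 7 | 8 | 8
  1 | 2 | 3 | 4 | 5 | 6 | 7 | 8 | 9

hence w(1..9) = (2, 6, 3, 1, 5, 7, 4, 8, 9).

ℓ(w)=8; the 3 essential cells (i,j,r):

[(2, 5, 1), (3, 1, 0), (6, 4, 3)]


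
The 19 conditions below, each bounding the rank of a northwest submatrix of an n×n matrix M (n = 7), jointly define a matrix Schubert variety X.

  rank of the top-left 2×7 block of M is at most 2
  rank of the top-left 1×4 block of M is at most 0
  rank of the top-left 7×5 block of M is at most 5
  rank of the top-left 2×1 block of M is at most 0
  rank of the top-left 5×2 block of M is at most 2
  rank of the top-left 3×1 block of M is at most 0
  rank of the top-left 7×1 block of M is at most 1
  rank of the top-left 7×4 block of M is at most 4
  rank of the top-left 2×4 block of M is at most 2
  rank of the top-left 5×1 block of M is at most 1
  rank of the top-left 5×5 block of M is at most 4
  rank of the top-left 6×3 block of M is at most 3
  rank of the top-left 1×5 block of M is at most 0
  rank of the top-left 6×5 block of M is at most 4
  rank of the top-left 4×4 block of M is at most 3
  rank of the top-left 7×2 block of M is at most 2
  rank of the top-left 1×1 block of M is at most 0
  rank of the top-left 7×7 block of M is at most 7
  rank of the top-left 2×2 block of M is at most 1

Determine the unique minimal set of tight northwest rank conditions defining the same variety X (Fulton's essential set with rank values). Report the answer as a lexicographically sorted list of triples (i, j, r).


Propagating the 19 rank bounds to every northwest block:

  R[1]: 0 | 0 | 0 | 0 | 0 | 1 | 1
  R[2]: 0 | 1 | 1 | 1 | 1 | 2 | 2
  R[3]: 0 | 1 | 2 | 2 | 2 | 3 | 3
  R[4]: 1 | 2 | 3 | 3 | 3 | 4 | 4
  R[5]: 1 | 2 | 3 | 4 | 4 | 5 | 5
  R[6]: 1 | 2 | 3 | 4 | 4 | 5 | 6
  R[7]: 1 | 2 | 3 | 4 | 5 | 6 | 7

so w = (6, 2, 3, 1, 4, 7, 5).

3 SE-corners of the 8-cell Rothe diagram give Ess(w):

[(1, 5, 0), (3, 1, 0), (6, 5, 4)]


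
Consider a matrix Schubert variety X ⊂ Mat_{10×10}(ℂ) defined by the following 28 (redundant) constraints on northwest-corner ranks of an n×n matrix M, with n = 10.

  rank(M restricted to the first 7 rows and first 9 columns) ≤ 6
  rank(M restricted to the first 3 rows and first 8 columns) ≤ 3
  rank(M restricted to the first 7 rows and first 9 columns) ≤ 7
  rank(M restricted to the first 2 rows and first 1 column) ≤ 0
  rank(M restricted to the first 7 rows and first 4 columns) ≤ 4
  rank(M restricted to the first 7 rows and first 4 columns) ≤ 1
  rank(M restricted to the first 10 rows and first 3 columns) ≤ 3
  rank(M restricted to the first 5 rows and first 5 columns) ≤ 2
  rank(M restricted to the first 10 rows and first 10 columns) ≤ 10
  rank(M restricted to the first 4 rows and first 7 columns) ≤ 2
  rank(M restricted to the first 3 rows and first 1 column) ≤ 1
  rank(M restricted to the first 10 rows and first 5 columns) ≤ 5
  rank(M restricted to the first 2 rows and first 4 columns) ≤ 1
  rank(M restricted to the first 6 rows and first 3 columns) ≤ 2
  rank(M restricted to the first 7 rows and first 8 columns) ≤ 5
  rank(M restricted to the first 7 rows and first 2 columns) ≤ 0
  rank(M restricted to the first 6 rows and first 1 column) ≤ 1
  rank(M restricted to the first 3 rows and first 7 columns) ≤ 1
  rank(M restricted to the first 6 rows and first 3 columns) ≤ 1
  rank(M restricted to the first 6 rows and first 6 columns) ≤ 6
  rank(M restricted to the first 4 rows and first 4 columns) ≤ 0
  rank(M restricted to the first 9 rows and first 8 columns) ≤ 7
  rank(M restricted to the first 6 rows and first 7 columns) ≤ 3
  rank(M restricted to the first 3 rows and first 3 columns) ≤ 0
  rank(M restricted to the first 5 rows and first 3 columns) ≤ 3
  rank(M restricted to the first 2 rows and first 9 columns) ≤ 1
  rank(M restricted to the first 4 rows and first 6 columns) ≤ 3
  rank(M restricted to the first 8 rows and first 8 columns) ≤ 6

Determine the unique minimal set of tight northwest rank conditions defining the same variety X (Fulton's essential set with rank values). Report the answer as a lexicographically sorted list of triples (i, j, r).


Recovering R(i,j) via the rank-extension bound from the 28 conditions:

  0 | 0 | 0 | 0 | 1 | 1 | 1 | 1 | 1 | 1
  0 | 0 | 0 | 0 | 1 | 1 | 1 | 1 | 1 | 2
  0 | 0 | 0 | 0 | 1 | 1 | 1 | 2 | 2 | 3
  0 | 0 | 0 | 0 | 1 | 2 | 2 | 3 | 3 | 4
  0 | 0 | 1 | 1 | 2 | 3 | 3 | 4 | 4 | 5
  0 | 0 | 1 | 1 | 2 | 3 | 3 | 4 | 5 | 6
  0 | 0 | 1 | 1 | 2 | 3 | 4 | 5 | 6 | 7
  1 | 1 | 2 | 2 | 3 | 4 | 5 | 6 | 7 | 8
  1 | 2 | 3 | 3 | 4 | 5 | 6 | 7 | 8 | 9
  1 | 2 | 3 | 4 | 5 | 6 | 7 | 8 | 9 | 10

reading off 1-entries of Δ²R: w = (5, 10, 8, 6, 3, 9, 7, 1, 2, 4).

ℓ(w)=31; the 6 essential cells (i,j,r):

[(2, 9, 1), (3, 7, 1), (4, 4, 0), (6, 7, 3), (7, 2, 0), (7, 4, 1)]


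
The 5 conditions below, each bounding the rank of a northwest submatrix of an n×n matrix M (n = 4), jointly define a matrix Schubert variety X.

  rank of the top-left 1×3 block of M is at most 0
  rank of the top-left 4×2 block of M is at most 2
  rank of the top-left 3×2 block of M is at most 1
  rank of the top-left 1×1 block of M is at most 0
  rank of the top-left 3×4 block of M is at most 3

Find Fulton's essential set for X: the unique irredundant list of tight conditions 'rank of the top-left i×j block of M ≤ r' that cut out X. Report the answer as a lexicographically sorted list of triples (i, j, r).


Propagating the 5 rank bounds to every northwest block:

  row 1: 0  0  0  1
  row 2: 1  1  1  2
  row 3: 1  1  2  3
  row 4: 1  2  3  4

second differences of R give the permutation w = (4, 1, 3, 2).

D(w) has 4 cells with 2 SE-corners; essential set:

[(1, 3, 0), (3, 2, 1)]


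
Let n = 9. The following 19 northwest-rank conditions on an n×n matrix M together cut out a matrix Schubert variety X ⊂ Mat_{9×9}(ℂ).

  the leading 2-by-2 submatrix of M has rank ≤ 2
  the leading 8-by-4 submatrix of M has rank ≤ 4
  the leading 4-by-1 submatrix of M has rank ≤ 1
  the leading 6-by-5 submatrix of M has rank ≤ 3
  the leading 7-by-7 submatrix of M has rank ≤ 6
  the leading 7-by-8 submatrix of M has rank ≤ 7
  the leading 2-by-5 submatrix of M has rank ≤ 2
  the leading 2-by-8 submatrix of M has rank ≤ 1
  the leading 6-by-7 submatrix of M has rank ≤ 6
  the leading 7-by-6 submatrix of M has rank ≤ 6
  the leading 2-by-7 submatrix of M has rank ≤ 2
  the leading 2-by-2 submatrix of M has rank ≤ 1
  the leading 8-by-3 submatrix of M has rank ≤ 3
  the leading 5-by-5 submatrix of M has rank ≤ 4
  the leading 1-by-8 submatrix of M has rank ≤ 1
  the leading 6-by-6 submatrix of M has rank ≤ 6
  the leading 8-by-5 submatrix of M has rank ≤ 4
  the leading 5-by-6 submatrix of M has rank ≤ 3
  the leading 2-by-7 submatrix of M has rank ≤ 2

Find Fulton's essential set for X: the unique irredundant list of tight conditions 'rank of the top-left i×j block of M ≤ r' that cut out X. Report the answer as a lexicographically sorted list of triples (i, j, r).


Reconstructing r_w from the 19 given conditions:

  R[1]: 1  1  1  1  1  1  1  1  1
  R[2]: 1  1  1  1  1  1  1  1  2
  R[3]: 1  2  2  2  2  2  2  2  3
  R[4]: 1  2  3  3  3  3  3  3  4
  R[5]: 1  2  3  3  3  3  4  4  5
  R[6]: 1  2  3  3  3  4  5  5  6
  R[7]: 1  2  3  4  4  5  6  6  7
  R[8]: 1  2  3  4  4  5  6  7  8
  R[9]: 1  2  3  4  5  6  7  8  9

reading off 1-entries of Δ²R: w = (1, 9, 2, 3, 7, 6, 4, 8, 5).

ℓ(w)=13; the 4 essential cells (i,j,r):

[(2, 8, 1), (5, 6, 3), (6, 5, 3), (8, 5, 4)]


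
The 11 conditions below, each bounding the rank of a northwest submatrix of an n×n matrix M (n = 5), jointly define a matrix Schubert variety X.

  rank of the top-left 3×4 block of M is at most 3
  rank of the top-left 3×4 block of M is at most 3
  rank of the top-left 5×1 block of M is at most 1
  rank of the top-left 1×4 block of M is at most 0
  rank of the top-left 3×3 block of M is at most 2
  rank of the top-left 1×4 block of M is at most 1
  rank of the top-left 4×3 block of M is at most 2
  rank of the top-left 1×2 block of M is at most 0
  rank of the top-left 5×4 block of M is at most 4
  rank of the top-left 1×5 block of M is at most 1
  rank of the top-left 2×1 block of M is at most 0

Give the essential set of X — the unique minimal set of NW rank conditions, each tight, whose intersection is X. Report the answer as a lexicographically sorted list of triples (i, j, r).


Propagating the 11 rank bounds to every northwest block:

  row 1: 0  0  0  0  1
  row 2: 0  1  1  1  2
  row 3: 1  2  2  2  3
  row 4: 1  2  2  3  4
  row 5: 1  2  3  4  5

reading off 1-entries of Δ²R: w = (5, 2, 1, 4, 3).

Rothe diagram D(w) (6 cells), 3 SE-corners (essential conditions):

[(1, 4, 0), (2, 1, 0), (4, 3, 2)]


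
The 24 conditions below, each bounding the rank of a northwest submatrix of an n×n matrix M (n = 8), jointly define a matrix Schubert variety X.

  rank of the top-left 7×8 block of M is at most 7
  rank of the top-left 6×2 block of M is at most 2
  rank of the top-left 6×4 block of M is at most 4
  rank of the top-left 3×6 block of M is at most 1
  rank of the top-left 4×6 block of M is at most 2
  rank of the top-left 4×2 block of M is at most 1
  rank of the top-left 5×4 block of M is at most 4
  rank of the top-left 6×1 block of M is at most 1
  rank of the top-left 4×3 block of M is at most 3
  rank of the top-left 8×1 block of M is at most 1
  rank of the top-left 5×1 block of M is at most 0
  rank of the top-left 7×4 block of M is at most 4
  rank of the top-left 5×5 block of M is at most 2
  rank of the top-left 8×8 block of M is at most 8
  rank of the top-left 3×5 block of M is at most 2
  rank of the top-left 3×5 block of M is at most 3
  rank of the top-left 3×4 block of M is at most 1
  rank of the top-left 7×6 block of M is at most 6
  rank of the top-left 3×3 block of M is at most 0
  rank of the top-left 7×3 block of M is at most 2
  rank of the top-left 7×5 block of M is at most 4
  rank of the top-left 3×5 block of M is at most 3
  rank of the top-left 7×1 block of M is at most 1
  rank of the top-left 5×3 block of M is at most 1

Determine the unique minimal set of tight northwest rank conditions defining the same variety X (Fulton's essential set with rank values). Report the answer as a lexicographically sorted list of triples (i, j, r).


Rank table r_w(8×8) implied by the 24 constraints:

  row 1: 0 | 0 | 0 | 1 | 1 | 1 | 1 | 1
  row 2: 0 | 0 | 0 | 1 | 1 | 1 | 2 | 2
  row 3: 0 | 0 | 0 | 1 | 1 | 1 | 2 | 3
  row 4: 0 | 1 | 1 | 2 | 2 | 2 | 3 | 4
  row 5: 0 | 1 | 1 | 2 | 2 | 3 | 4 | 5
  row 6: 1 | 2 | 2 | 3 | 3 | 4 | 5 | 6
  row 7: 1 | 2 | 2 | 3 | 4 | 5 | 6 | 7
  row 8: 1 | 2 | 3 | 4 | 5 | 6 | 7 | 8

the unique w with this rank table is (4, 7, 8, 2, 6, 1, 5, 3).

6 SE-corners of the 18-cell Rothe diagram give Ess(w):

[(3, 3, 0), (3, 6, 1), (5, 1, 0), (5, 3, 1), (5, 5, 2), (7, 3, 2)]


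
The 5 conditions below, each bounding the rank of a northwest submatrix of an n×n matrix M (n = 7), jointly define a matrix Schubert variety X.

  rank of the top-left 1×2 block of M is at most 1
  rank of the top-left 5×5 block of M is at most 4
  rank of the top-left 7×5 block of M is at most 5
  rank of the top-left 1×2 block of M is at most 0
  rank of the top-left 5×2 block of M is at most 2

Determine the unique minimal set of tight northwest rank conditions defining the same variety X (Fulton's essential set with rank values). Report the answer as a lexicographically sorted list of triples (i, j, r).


Propagating the 5 rank bounds to every northwest block:

  0 0 1 1 1 1 1
  1 1 2 2 2 2 2
  1 2 3 3 3 3 3
  1 2 3 4 4 4 4
  1 2 3 4 4 5 5
  1 2 3 4 5 6 6
  1 2 3 4 5 6 7

hence w(1..7) = (3, 1, 2, 4, 6, 5, 7).

Fulton essential set (2 of the 3 Rothe cells):

[(1, 2, 0), (5, 5, 4)]


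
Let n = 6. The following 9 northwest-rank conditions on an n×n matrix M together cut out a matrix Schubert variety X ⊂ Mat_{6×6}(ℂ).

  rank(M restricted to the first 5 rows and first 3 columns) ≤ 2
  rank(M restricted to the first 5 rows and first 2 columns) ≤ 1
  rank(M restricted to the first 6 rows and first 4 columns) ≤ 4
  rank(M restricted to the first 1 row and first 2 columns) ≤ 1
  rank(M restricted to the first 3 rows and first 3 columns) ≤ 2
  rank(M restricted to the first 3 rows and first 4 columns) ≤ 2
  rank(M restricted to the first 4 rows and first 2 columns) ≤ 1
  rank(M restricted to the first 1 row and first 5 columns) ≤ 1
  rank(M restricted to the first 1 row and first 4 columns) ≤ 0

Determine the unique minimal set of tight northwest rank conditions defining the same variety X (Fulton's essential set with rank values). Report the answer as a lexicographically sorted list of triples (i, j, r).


Rank table r_w(6×6) implied by the 9 constraints:

  i=1: 0  0  0  0  1  1
  i=2: 1  1  1  1  2  2
  i=3: 1  1  2  2  3  3
  i=4: 1  1  2  3  4  4
  i=5: 1  1  2  3  4  5
  i=6: 1  2  3  4  5  6

reading off 1-entries of Δ²R: w = (5, 1, 3, 4, 6, 2).

2 SE-corners of the 7-cell Rothe diagram give Ess(w):

[(1, 4, 0), (5, 2, 1)]


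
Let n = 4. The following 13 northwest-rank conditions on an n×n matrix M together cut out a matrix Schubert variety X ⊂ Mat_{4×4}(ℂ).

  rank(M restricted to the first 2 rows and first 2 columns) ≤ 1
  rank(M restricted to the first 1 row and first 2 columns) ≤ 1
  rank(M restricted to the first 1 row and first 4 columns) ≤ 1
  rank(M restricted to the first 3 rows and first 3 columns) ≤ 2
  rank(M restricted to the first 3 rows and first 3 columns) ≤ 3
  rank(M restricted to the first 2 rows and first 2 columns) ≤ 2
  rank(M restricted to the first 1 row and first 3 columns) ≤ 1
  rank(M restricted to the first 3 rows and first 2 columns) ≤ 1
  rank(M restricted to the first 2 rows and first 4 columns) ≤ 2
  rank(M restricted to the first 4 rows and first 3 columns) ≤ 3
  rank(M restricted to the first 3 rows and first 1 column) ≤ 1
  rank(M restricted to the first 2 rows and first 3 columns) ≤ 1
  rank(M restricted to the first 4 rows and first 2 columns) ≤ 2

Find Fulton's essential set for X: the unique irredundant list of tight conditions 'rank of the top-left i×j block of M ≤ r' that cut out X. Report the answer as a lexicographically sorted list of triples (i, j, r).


Propagating the 13 rank bounds to every northwest block:

  R[1]: 1 1 1 1
  R[2]: 1 1 1 2
  R[3]: 1 1 2 3
  R[4]: 1 2 3 4

the unique w with this rank table is (1, 4, 3, 2).

Fulton essential set (2 of the 3 Rothe cells):

[(2, 3, 1), (3, 2, 1)]


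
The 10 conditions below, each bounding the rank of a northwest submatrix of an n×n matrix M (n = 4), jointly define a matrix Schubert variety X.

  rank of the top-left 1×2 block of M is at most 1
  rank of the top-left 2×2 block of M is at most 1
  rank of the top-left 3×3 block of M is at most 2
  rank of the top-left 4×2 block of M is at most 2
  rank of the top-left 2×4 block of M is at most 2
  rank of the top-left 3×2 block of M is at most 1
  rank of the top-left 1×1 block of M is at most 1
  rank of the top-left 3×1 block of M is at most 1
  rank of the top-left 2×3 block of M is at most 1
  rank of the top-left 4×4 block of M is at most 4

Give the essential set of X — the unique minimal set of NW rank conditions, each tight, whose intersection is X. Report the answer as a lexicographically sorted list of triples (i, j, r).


Recovering R(i,j) via the rank-extension bound from the 10 conditions:

  i=1: 1  1  1  1
  i=2: 1  1  1  2
  i=3: 1  1  2  3
  i=4: 1  2  3  4

the unique w with this rank table is (1, 4, 3, 2).

Rothe diagram D(w) (3 cells), 2 SE-corners (essential conditions):

[(2, 3, 1), (3, 2, 1)]


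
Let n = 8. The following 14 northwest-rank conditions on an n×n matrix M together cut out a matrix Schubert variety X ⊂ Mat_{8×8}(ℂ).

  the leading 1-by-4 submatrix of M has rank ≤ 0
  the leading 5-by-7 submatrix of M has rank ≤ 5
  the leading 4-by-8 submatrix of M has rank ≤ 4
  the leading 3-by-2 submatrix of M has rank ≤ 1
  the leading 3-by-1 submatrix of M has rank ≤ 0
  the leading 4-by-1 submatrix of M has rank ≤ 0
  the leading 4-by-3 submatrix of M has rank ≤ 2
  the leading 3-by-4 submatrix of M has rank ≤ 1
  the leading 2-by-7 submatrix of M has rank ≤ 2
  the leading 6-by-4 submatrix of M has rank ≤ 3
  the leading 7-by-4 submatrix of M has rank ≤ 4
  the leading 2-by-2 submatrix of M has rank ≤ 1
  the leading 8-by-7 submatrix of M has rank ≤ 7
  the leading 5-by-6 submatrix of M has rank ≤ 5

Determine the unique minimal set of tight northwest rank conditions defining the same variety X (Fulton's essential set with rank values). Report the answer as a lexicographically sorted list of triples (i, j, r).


Propagating the 14 rank bounds to every northwest block:

  R[1]: 0 0 0 0 1 1 1 1
  R[2]: 0 1 1 1 2 2 2 2
  R[3]: 0 1 1 1 2 3 3 3
  R[4]: 0 1 2 2 3 4 4 4
  R[5]: 1 2 3 3 4 5 5 5
  R[6]: 1 2 3 3 4 5 6 6
  R[7]: 1 2 3 4 5 6 7 7
  R[8]: 1 2 3 4 5 6 7 8

giving w = (5, 2, 6, 3, 1, 7, 4, 8) via Δ²R.

ℓ(w)=10; the 4 essential cells (i,j,r):

[(1, 4, 0), (3, 4, 1), (4, 1, 0), (6, 4, 3)]


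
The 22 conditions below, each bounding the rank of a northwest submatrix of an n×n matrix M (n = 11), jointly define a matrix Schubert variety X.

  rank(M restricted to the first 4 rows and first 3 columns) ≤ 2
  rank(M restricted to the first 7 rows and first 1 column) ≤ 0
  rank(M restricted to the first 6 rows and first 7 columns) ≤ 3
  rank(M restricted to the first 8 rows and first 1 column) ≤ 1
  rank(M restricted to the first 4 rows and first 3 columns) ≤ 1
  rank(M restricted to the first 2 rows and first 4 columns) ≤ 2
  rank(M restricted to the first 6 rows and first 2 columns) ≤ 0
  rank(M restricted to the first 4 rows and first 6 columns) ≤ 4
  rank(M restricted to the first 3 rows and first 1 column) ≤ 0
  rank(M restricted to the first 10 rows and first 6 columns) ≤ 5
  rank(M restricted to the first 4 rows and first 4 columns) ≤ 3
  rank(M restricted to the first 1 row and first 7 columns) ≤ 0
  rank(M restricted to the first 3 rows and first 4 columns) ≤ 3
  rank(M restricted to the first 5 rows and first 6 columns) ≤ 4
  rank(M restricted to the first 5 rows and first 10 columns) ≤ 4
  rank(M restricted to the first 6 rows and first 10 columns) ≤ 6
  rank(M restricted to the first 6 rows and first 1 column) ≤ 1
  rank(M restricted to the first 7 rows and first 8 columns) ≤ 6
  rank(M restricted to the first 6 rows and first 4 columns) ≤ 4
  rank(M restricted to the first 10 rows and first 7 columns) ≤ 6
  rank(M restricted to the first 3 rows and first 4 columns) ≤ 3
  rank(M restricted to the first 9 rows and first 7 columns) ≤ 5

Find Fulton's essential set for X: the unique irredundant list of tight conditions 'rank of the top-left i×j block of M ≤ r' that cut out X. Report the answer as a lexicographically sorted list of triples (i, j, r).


Rank table r_w(11×11) implied by the 22 constraints:

  0 0 0 0 0 0 0 1 1 1 1
  0 0 1 1 1 1 1 2 2 2 2
  0 0 1 2 2 2 2 3 3 3 3
  0 0 1 2 3 3 3 4 4 4 4
  0 0 1 2 3 3 3 4 4 4 5
  0 0 1 2 3 3 3 4 5 5 6
  0 1 2 3 4 4 4 5 6 6 7
  1 2 3 4 5 5 5 6 7 7 8
  1 2 3 4 5 5 5 6 7 8 9
  1 2 3 4 5 5 6 7 8 9 10
  1 2 3 4 5 6 7 8 9 10 11

so w = (8, 3, 4, 5, 11, 9, 2, 1, 10, 7, 6).

7 SE-corners of the 27-cell Rothe diagram give Ess(w):

[(1, 7, 0), (5, 10, 4), (6, 2, 0), (6, 7, 3), (7, 1, 0), (9, 7, 5), (10, 6, 5)]
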